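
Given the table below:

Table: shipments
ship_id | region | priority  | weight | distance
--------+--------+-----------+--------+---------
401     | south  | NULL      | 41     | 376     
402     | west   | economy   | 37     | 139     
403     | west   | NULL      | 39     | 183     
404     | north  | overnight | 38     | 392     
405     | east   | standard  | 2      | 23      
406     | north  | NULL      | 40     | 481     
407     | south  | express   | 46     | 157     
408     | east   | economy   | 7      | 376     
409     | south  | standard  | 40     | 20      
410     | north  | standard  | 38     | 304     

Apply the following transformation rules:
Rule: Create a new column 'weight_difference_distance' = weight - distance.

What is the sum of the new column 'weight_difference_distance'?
-2123

Step 1: For each record, compute weight - distance
Example calculations:
  41 - 376 = -335
  37 - 139 = -102
  39 - 183 = -144
  ...
Step 2: Sum all derived values
Step 3: Total = -2123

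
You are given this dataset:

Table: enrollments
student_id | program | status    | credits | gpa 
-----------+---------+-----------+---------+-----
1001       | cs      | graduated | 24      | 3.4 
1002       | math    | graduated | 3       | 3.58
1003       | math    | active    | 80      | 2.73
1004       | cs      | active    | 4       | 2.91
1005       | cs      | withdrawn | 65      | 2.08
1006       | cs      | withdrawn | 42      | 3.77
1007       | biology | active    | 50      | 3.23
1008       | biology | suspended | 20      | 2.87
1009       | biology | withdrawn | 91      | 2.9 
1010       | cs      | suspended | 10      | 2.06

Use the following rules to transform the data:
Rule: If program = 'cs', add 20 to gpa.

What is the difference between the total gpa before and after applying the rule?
100.0

Step 1: Original sum of gpa = 29.53
Step 2: 5 records have program = 'cs'
Step 3: Each affected record changes by 20
Step 4: Total change = 5 × 20 = 100
Step 5: New sum = 29.53 + 100 = 129.53
Step 6: Difference = |129.53 - 29.53| = 100.0
        (Sum increased by 100.0)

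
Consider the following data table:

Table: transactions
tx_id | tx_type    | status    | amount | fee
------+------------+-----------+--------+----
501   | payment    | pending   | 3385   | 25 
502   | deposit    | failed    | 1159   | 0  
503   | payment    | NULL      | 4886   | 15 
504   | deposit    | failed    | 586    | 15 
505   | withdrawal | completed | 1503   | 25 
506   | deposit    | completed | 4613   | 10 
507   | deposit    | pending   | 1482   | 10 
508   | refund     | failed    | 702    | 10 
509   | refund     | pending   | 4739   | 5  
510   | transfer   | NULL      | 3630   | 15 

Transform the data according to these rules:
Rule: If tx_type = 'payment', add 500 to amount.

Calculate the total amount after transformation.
27685

Step 1: Count records where tx_type = 'payment': 2
Step 2: Total bonus added: 2 × 500 = 1000
Step 3: Original sum of amount: 26685
Step 4: Final sum = 26685 + 1000 = 27685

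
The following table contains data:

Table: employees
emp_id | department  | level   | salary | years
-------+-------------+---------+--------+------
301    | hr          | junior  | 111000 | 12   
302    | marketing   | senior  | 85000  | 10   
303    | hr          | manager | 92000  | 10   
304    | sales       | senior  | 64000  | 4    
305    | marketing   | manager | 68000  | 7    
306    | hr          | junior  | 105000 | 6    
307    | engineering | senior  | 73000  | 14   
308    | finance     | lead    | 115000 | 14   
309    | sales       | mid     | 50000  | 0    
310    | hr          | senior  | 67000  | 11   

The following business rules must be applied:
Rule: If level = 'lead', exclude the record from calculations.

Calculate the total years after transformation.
74

Step 1: Identify records where level = 'lead'
Step 2: The excluded records sum to 14
Step 3: Original total years = 88
Step 4: Remaining total = 88 - 14 = 74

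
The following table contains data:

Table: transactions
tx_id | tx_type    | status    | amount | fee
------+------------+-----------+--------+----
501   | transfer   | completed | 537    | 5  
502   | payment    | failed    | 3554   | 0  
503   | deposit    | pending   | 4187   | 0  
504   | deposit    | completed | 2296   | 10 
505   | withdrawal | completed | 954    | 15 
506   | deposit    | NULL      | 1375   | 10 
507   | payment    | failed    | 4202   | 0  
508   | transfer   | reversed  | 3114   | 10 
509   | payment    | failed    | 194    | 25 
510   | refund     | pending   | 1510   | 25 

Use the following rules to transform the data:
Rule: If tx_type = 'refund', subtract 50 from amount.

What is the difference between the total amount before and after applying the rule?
50

Step 1: Original sum of amount = 21923
Step 2: 1 records have tx_type = 'refund'
Step 3: Each affected record changes by -50
Step 4: Total change = 1 × -50 = -50
Step 5: New sum = 21923 + -50 = 21873
Step 6: Difference = |21873 - 21923| = 50
        (Sum decreased by 50)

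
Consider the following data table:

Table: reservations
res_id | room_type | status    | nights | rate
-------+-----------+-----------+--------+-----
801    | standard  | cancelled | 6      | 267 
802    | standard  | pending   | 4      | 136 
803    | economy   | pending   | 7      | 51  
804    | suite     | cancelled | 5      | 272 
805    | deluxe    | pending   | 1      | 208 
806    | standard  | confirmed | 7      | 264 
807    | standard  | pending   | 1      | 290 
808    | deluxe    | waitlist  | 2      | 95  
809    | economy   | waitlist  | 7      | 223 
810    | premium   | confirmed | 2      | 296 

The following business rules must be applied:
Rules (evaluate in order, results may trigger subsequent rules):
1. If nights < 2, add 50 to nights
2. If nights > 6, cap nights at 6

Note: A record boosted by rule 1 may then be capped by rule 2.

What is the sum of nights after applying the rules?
49

Step 1: Apply rule 1 to records with nights < 2
  - 2 records get bonus of 50
  - Of these, 2 records then exceed 6 and get capped
Step 2: Apply rule 2 to records with nights > 6
  - 3 records (original) are capped
Step 3: Calculate final sum = 49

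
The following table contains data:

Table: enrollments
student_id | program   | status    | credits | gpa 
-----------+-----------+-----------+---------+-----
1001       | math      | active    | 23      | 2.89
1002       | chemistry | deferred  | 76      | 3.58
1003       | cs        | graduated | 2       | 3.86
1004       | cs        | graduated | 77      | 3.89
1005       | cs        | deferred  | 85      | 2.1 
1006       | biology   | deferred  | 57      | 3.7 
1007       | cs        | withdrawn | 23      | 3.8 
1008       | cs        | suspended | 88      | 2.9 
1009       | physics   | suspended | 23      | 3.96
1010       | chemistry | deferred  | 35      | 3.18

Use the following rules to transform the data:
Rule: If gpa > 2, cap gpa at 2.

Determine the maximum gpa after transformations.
2

Step 1: Original maximum gpa = 3.96
Step 2: Apply cap at 2
Step 3: 10 records had gpa > 2 and were capped
Step 4: Maximum after transformation = 2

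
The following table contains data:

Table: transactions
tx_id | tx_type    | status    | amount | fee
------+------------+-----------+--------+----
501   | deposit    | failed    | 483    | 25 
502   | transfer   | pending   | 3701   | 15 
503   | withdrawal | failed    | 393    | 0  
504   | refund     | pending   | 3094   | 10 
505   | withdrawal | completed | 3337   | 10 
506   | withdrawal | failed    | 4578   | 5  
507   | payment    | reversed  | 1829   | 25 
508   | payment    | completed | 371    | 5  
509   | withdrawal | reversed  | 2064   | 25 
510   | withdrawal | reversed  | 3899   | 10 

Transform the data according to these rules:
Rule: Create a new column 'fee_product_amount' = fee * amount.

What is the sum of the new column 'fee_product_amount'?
292960

Step 1: For each record, compute fee * amount
Example calculations:
  25 * 483 = 12075
  15 * 3701 = 55515
  0 * 393 = 0
  ...
Step 2: Sum all derived values
Step 3: Total = 292960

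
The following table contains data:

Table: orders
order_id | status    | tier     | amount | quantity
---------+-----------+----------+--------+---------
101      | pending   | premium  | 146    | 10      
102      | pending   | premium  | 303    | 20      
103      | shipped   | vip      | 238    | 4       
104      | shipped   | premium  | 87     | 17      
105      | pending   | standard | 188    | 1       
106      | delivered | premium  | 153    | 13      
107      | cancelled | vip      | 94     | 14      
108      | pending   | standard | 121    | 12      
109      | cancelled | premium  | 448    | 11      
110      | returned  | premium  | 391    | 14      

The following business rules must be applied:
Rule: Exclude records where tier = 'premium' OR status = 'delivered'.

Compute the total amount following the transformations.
641

Step 1: Find records where tier = 'premium' OR status = 'delivered'
Step 2: 6 records match, summing to 1528
Step 3: Original sum: 2169
Step 4: Remaining sum = 2169 - 1528 = 641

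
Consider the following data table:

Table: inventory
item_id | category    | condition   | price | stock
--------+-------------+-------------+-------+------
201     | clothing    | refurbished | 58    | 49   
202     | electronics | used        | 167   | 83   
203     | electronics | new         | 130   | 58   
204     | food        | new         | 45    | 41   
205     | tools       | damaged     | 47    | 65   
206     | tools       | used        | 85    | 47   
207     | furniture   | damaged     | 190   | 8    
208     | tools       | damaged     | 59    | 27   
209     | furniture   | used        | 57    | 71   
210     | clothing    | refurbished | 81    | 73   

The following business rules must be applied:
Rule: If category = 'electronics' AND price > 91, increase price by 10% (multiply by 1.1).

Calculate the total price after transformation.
948.7

Step 1: Find records where category = 'electronics' AND price > 91
Step 2: 2 records match, summing to 297
Step 3: After multiplier: 297 × 1.1 = 326.7
Step 4: Unaffected records sum: 622
Step 5: Final sum = 326.7 + 622 = 948.7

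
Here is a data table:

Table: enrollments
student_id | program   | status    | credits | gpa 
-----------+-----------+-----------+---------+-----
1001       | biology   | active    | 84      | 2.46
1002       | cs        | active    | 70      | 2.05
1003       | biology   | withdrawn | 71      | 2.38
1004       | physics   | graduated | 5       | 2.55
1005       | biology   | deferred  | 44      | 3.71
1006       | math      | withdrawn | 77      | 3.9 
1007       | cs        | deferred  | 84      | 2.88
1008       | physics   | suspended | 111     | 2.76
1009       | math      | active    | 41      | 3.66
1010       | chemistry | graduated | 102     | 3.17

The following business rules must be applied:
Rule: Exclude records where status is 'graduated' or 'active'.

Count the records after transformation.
5

Step 1: Count records to exclude
  - 2 (graduated) + 3 (active) = 5 records
Step 2: Total records: 10
Step 3: Remaining = 10 - 5 = 5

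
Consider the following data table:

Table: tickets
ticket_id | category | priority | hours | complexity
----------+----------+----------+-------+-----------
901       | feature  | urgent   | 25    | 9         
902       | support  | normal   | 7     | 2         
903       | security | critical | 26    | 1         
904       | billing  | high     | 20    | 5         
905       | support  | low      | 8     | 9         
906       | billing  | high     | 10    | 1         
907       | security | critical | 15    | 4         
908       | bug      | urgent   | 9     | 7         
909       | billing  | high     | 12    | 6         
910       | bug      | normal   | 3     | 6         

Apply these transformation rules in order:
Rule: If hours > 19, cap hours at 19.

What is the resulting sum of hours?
121

Step 1: 3 records have hours > 19
Step 2: These records originally summed to 71
Step 3: After capping: 3 × 19 = 57
Step 4: Unaffected records sum: 64
Step 5: Final sum = 57 + 64 = 121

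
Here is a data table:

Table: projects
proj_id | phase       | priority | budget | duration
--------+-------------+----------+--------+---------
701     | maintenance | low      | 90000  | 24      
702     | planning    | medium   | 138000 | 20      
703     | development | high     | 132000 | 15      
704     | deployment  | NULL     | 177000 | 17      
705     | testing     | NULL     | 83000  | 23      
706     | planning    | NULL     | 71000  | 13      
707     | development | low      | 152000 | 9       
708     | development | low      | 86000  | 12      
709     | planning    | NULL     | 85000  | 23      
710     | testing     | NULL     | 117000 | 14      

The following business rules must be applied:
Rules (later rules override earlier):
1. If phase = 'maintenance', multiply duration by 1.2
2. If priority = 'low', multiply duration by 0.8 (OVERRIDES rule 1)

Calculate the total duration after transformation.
161.0

Step 1: Rule 2 takes priority for records with priority = 'low'
  - 3 records: 45 × 0.8 = 36.0
Step 2: Rule 1 applies to remaining records with phase = 'maintenance'
  - 0 records: 0 × 1.2 = 0.0
Step 3: Other records unchanged: 125
Step 4: Final sum = 36.0 + 0.0 + 125 = 161.0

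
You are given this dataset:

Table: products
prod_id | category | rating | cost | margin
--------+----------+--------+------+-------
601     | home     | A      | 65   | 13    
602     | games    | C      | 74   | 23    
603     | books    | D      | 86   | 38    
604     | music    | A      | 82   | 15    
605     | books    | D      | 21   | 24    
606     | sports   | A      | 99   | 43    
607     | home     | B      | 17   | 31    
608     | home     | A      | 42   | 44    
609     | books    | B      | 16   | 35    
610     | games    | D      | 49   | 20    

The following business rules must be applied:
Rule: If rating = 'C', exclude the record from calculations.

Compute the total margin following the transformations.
263

Step 1: Identify records where rating = 'C'
Step 2: The excluded records sum to 23
Step 3: Original total margin = 286
Step 4: Remaining total = 286 - 23 = 263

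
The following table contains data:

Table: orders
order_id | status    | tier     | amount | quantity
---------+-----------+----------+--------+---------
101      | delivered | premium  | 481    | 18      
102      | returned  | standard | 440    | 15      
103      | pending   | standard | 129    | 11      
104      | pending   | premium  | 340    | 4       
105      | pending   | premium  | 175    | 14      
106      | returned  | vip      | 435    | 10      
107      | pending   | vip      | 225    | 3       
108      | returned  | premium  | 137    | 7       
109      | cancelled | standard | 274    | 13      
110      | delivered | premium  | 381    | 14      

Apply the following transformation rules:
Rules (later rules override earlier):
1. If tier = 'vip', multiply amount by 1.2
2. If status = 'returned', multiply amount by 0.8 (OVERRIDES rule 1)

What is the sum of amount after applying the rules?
2859.6

Step 1: Rule 2 takes priority for records with status = 'returned'
  - 3 records: 1012 × 0.8 = 809.6
Step 2: Rule 1 applies to remaining records with tier = 'vip'
  - 1 records: 225 × 1.2 = 270.0
Step 3: Other records unchanged: 1780
Step 4: Final sum = 809.6 + 270.0 + 1780 = 2859.6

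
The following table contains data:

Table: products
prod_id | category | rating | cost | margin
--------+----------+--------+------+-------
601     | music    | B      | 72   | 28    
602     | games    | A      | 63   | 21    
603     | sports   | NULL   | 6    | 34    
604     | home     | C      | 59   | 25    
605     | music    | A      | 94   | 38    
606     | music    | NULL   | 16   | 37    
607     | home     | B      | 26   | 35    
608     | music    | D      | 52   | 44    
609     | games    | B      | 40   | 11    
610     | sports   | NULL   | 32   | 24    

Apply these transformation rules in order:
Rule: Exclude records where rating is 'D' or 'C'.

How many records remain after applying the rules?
8

Step 1: Count records to exclude
  - 1 (D) + 1 (C) = 2 records
Step 2: Total records: 10
Step 3: Remaining = 10 - 2 = 8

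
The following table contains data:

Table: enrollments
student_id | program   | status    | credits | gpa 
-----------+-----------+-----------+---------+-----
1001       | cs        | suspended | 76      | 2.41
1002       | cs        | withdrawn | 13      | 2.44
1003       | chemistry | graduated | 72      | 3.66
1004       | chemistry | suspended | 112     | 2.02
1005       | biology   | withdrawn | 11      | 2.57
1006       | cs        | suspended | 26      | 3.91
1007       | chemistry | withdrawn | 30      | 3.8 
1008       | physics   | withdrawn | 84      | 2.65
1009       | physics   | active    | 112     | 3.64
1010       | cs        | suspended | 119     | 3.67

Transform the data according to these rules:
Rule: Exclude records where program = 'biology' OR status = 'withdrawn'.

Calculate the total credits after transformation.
517

Step 1: Find records where program = 'biology' OR status = 'withdrawn'
Step 2: 4 records match, summing to 138
Step 3: Original sum: 655
Step 4: Remaining sum = 655 - 138 = 517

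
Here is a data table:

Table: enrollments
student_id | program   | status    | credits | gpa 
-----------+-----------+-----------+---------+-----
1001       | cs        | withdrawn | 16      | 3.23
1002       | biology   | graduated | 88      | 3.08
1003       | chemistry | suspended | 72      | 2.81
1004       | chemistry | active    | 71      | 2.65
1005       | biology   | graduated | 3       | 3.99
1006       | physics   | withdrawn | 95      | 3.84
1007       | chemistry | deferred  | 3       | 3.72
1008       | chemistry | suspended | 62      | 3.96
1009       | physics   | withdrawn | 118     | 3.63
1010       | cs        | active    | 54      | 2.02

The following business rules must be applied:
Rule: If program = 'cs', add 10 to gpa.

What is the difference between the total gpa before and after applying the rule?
20.0

Step 1: Original sum of gpa = 32.93
Step 2: 2 records have program = 'cs'
Step 3: Each affected record changes by 10
Step 4: Total change = 2 × 10 = 20
Step 5: New sum = 32.93 + 20 = 52.93
Step 6: Difference = |52.93 - 32.93| = 20.0
        (Sum increased by 20.0)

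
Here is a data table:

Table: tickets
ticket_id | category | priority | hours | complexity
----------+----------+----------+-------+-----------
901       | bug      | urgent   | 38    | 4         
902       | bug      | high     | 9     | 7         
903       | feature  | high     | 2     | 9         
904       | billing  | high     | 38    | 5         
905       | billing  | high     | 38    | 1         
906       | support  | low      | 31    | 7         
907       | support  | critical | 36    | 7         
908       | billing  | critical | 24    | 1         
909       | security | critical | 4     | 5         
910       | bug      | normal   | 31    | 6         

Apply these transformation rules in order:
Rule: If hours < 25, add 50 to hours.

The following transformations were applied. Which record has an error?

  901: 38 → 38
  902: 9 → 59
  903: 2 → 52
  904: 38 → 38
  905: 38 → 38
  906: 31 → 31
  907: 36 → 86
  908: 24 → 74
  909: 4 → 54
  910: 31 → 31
Record 907 has an error. The correct transformed value should be 36, not 86.

Step 1: Check each record against the rule
Step 2: Record 907 has hours = 36
Step 3: Since 36 >= 25, the bonus should not have been applied
Step 4: Correct value = 36, but claimed value = 86
Conclusion: Record 907 has the error.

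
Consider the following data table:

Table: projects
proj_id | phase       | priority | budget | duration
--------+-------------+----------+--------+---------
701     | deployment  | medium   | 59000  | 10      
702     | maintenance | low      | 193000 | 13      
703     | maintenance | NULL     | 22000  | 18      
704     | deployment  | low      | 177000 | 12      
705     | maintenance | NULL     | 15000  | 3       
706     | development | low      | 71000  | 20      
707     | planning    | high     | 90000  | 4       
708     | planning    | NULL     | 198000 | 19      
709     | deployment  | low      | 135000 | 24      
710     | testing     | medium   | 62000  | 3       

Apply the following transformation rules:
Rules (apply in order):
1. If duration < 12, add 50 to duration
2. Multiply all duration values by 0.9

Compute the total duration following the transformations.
293.4

Step 1: Apply Rule 1 - Add 50 to records with duration < 12
  - 4 records affected: 20 + (4 × 50) = 220
  - Unaffected records: 106
  - Sum after Rule 1: 326
Step 2: Apply Rule 2 - Multiply all by 0.9
  - 326 × 0.9 = 293.4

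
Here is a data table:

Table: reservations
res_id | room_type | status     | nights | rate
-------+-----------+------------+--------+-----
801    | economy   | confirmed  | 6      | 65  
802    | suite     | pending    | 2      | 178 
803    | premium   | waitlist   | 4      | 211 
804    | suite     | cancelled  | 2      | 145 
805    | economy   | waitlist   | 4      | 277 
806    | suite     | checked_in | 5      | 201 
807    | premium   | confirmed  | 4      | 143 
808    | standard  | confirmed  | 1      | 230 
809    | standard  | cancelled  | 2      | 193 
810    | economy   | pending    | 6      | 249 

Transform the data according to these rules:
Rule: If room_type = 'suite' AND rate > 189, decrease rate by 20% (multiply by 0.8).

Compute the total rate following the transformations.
1851.8

Step 1: Find records where room_type = 'suite' AND rate > 189
Step 2: 1 records match, summing to 201
Step 3: After multiplier: 201 × 0.8 = 160.8
Step 4: Unaffected records sum: 1691
Step 5: Final sum = 160.8 + 1691 = 1851.8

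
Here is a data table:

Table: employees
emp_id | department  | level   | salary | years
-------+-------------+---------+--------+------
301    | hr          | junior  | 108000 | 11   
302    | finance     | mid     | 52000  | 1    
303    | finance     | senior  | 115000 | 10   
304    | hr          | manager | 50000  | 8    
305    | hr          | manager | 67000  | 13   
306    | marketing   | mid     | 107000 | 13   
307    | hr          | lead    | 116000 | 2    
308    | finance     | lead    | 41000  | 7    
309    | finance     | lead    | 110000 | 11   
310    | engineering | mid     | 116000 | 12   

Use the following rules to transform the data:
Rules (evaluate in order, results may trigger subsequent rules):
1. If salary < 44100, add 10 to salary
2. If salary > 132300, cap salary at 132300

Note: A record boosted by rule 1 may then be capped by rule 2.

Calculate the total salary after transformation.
882010

Step 1: Apply rule 1 to records with salary < 44100
  - 1 records get bonus of 10
  - Of these, 0 records then exceed 132300 and get capped
Step 2: Apply rule 2 to records with salary > 132300
  - 0 records (original) are capped
Step 3: Calculate final sum = 882010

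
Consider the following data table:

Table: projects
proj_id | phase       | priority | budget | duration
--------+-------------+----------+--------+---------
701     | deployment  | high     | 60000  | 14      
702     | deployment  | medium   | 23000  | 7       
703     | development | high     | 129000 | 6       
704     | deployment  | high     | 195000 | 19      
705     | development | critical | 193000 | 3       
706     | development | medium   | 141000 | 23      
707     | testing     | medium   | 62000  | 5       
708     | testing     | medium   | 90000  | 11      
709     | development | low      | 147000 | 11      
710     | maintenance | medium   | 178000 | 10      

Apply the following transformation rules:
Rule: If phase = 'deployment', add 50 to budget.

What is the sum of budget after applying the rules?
1218150

Step 1: Count records where phase = 'deployment': 3
Step 2: Total bonus added: 3 × 50 = 150
Step 3: Original sum of budget: 1218000
Step 4: Final sum = 1218000 + 150 = 1218150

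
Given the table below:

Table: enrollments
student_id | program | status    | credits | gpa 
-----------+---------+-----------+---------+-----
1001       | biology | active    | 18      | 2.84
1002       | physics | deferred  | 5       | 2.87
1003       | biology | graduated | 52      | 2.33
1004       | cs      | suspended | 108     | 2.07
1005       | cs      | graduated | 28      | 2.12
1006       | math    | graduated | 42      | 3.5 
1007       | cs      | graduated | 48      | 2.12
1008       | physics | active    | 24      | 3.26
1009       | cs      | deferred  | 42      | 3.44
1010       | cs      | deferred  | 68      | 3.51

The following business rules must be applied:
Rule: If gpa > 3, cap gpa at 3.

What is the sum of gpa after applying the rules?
26.35

Step 1: 4 records have gpa > 3
Step 2: These records originally summed to 13.71
Step 3: After capping: 4 × 3 = 12
Step 4: Unaffected records sum: 14.35
Step 5: Final sum = 12 + 14.35 = 26.35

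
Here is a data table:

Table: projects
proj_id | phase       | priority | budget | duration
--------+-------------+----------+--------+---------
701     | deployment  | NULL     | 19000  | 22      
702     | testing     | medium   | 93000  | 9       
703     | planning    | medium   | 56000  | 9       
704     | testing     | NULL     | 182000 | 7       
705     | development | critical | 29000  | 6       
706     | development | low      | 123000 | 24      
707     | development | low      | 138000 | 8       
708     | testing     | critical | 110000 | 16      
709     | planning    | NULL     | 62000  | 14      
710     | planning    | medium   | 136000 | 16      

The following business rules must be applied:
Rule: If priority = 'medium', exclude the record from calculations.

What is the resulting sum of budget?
663000

Step 1: Identify records where priority = 'medium'
Step 2: The excluded records sum to 285000
Step 3: Original total budget = 948000
Step 4: Remaining total = 948000 - 285000 = 663000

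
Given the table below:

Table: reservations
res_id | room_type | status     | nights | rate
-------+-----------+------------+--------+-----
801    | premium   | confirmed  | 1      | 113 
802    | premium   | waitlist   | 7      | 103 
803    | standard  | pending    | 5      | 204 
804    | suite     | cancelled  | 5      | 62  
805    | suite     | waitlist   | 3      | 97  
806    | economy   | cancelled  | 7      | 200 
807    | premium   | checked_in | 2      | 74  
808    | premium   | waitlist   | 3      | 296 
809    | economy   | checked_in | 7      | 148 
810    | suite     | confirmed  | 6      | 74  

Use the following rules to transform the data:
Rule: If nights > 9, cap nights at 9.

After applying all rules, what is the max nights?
7

Step 1: Original maximum nights = 7
Step 2: Check cap of 9 against maximum
Step 3: No records exceed the cap (max 7 <= cap 9), so no capping applies
Step 4: Maximum after transformation = 7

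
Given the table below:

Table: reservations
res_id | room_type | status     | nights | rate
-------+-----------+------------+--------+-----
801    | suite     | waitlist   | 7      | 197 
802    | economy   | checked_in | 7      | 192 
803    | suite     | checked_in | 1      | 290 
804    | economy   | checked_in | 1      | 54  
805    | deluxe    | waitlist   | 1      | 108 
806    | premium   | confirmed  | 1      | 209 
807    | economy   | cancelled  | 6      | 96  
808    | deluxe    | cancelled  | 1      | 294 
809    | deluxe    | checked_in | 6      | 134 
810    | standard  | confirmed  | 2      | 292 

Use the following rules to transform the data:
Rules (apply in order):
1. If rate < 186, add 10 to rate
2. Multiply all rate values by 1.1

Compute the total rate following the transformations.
2096.6

Step 1: Apply Rule 1 - Add 10 to records with rate < 186
  - 4 records affected: 392 + (4 × 10) = 432
  - Unaffected records: 1474
  - Sum after Rule 1: 1906
Step 2: Apply Rule 2 - Multiply all by 1.1
  - 1906 × 1.1 = 2096.6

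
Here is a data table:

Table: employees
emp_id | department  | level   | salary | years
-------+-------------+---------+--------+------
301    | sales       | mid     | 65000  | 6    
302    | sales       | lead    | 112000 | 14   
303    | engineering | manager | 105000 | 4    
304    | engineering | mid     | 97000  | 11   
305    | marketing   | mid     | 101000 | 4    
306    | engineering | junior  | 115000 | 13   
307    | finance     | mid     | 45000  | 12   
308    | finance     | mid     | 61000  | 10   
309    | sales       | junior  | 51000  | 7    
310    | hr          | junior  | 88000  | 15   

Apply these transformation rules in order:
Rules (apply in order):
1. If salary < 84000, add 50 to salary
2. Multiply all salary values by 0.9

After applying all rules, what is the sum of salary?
756180.0

Step 1: Apply Rule 1 - Add 50 to records with salary < 84000
  - 4 records affected: 222000 + (4 × 50) = 222200
  - Unaffected records: 618000
  - Sum after Rule 1: 840200
Step 2: Apply Rule 2 - Multiply all by 0.9
  - 840200 × 0.9 = 756180.0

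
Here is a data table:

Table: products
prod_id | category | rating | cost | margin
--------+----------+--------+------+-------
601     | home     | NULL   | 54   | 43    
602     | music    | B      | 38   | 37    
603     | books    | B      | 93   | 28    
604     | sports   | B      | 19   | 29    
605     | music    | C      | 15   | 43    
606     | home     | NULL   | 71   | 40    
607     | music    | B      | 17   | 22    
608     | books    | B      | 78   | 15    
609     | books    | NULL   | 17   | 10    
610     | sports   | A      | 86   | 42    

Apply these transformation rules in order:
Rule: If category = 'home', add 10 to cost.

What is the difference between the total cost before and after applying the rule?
20

Step 1: Original sum of cost = 488
Step 2: 2 records have category = 'home'
Step 3: Each affected record changes by 10
Step 4: Total change = 2 × 10 = 20
Step 5: New sum = 488 + 20 = 508
Step 6: Difference = |508 - 488| = 20
        (Sum increased by 20)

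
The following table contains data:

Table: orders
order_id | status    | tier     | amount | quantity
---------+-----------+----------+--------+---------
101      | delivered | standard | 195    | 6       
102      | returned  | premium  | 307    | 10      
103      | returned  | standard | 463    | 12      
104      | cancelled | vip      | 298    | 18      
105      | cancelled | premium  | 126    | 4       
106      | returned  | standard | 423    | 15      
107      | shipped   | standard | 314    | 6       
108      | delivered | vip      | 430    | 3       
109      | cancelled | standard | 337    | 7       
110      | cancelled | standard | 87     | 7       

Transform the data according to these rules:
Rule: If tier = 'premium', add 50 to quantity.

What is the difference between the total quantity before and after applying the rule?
100

Step 1: Original sum of quantity = 88
Step 2: 2 records have tier = 'premium'
Step 3: Each affected record changes by 50
Step 4: Total change = 2 × 50 = 100
Step 5: New sum = 88 + 100 = 188
Step 6: Difference = |188 - 88| = 100
        (Sum increased by 100)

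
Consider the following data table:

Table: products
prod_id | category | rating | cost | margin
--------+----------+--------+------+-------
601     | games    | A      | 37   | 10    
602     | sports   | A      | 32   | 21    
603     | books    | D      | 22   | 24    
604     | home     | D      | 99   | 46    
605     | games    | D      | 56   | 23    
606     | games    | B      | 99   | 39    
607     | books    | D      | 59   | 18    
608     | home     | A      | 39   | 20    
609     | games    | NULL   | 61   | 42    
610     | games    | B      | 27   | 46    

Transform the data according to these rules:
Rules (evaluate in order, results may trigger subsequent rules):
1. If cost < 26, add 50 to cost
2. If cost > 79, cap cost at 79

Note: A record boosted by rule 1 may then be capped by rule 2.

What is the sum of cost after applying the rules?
541

Step 1: Apply rule 1 to records with cost < 26
  - 1 records get bonus of 50
  - Of these, 0 records then exceed 79 and get capped
Step 2: Apply rule 2 to records with cost > 79
  - 2 records (original) are capped
Step 3: Calculate final sum = 541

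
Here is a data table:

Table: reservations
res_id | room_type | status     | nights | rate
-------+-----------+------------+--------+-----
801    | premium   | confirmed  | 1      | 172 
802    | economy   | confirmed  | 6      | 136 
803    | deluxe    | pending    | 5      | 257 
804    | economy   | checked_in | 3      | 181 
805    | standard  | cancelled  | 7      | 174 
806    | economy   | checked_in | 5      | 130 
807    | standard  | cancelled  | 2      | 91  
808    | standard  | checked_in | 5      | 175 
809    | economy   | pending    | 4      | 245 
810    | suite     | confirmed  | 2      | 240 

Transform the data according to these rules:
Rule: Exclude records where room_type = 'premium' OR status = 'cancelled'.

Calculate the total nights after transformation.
30

Step 1: Find records where room_type = 'premium' OR status = 'cancelled'
Step 2: 3 records match, summing to 10
Step 3: Original sum: 40
Step 4: Remaining sum = 40 - 10 = 30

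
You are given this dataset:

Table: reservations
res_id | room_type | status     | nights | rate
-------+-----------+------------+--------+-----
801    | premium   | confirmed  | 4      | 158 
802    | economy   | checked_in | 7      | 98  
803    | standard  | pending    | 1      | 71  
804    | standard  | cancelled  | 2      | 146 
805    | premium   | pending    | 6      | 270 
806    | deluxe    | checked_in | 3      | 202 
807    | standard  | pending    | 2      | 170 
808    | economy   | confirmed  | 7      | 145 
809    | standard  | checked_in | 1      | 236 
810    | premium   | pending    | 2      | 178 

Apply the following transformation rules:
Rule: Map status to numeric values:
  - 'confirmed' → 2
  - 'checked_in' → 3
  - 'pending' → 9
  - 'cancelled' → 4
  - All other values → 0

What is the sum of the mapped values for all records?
53

Step 1: Apply mapping to each record
Step 2: Count by status:
  'confirmed': 2 records × 2 = 4
  'checked_in': 3 records × 3 = 9
  'pending': 4 records × 9 = 36
  'cancelled': 1 records × 4 = 4
Step 3: Sum all mapped values = 53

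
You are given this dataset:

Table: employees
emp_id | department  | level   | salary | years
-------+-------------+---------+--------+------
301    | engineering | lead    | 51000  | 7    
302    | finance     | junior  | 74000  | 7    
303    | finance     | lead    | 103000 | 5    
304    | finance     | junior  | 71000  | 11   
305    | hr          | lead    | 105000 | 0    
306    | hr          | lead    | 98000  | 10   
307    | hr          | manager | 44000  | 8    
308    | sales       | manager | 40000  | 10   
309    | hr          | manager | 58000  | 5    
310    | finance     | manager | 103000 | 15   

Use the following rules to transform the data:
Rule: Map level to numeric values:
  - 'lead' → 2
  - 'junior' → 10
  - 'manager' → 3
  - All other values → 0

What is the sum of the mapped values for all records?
40

Step 1: Apply mapping to each record
Step 2: Count by status:
  'lead': 4 records × 2 = 8
  'junior': 2 records × 10 = 20
  'manager': 4 records × 3 = 12
Step 3: Sum all mapped values = 40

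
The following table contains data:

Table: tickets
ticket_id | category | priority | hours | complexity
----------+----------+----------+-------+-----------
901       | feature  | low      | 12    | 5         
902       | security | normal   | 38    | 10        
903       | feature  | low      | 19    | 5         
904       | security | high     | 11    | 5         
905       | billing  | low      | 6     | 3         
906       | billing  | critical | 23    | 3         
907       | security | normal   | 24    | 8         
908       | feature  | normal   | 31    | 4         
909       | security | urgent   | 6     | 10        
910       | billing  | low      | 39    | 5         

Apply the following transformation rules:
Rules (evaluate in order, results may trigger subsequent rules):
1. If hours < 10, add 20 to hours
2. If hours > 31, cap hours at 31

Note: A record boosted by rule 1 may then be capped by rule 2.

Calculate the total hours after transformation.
234

Step 1: Apply rule 1 to records with hours < 10
  - 2 records get bonus of 20
  - Of these, 0 records then exceed 31 and get capped
Step 2: Apply rule 2 to records with hours > 31
  - 2 records (original) are capped
Step 3: Calculate final sum = 234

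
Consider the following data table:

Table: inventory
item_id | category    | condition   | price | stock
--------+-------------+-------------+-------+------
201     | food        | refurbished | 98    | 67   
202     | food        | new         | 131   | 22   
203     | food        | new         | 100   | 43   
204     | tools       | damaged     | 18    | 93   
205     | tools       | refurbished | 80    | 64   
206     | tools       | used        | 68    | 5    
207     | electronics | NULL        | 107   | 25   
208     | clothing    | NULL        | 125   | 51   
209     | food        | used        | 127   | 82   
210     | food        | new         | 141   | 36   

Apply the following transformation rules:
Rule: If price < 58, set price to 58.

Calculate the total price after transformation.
1035

Step 1: 1 records have price < 58
Step 2: These records originally summed to 18
Step 3: After setting to minimum: 1 × 58 = 58
Step 4: Unaffected records sum: 977
Step 5: Final sum = 58 + 977 = 1035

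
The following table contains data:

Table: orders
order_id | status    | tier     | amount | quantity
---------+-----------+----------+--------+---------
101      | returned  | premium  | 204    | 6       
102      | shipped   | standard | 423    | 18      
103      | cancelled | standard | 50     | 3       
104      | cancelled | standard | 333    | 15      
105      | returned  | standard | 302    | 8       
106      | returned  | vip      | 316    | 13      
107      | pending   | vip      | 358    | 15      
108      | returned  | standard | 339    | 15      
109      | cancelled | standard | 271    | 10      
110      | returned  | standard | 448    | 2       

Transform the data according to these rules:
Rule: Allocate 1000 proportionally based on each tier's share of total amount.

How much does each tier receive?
premium: 67.02, standard: 711.56, vip: 221.42

Step 1: Calculate total amount = 3044
Step 2: Calculate each tier's proportion:
  premium: 204/3044 = 6.70% → 67.02
  standard: 2166/3044 = 71.16% → 711.56
  vip: 674/3044 = 22.14% → 221.42
Step 3: Verify: sum of allocations ≈ 1000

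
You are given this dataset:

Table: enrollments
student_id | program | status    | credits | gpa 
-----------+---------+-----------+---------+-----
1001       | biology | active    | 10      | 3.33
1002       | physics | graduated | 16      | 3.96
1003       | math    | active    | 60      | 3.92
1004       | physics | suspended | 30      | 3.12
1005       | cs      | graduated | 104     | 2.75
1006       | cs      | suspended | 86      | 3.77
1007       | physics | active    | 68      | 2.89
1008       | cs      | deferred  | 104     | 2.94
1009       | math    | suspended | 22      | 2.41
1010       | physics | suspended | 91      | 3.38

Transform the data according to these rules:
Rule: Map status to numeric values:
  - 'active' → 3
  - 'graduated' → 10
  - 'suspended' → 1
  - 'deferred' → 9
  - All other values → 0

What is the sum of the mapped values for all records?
42

Step 1: Apply mapping to each record
Step 2: Count by status:
  'active': 3 records × 3 = 9
  'graduated': 2 records × 10 = 20
  'suspended': 4 records × 1 = 4
  'deferred': 1 records × 9 = 9
Step 3: Sum all mapped values = 42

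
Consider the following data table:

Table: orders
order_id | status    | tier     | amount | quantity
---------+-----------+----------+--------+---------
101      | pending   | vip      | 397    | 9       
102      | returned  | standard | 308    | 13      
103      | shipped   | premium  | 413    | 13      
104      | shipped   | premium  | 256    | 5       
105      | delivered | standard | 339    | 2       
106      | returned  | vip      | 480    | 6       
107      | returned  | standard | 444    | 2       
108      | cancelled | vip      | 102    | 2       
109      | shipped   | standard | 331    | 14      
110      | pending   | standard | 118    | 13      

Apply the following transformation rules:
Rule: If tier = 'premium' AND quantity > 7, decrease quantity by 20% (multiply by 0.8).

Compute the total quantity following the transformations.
76.4

Step 1: Find records where tier = 'premium' AND quantity > 7
Step 2: 1 records match, summing to 13
Step 3: After multiplier: 13 × 0.8 = 10.4
Step 4: Unaffected records sum: 66
Step 5: Final sum = 10.4 + 66 = 76.4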